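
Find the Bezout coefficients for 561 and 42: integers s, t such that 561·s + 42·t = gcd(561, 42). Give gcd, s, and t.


Euclidean algorithm on (561, 42) — divide until remainder is 0:
  561 = 13 · 42 + 15
  42 = 2 · 15 + 12
  15 = 1 · 12 + 3
  12 = 4 · 3 + 0
gcd(561, 42) = 3.
Track Bezout coefficients alongside the remainders: start with r₀ = 561 = a·1 + b·0 (s = 1, t = 0) and r₁ = 42 = a·0 + b·1 (s = 0, t = 1); each new remainder r_{k+1} = r_{k-1} − q_k·r_k inherits s_{k+1} = s_{k-1} − q_k·s_k, t_{k+1} = t_{k-1} − q_k·t_k, so r_k = a·s_k + b·t_k at every step:
  q = 13: r = 15, s = 1 − 13·0 = 1, t = 0 − 13·1 = -13  (check: 561·1 + 42·(-13) = 15)
  q = 2: r = 12, s = 0 − 2·1 = -2, t = 1 − 2·(-13) = 27  (check: 561·(-2) + 42·27 = 12)
  q = 1: r = 3, s = 1 − 1·(-2) = 3, t = -13 − 1·27 = -40  (check: 561·3 + 42·(-40) = 3)
The row with r = 3 (the gcd) gives the Bezout coefficients s = 3, t = -40.
Result: 561 · (3) + 42 · (-40) = 3.

gcd(561, 42) = 3; s = 3, t = -40 (check: 561·3 + 42·(-40) = 3).


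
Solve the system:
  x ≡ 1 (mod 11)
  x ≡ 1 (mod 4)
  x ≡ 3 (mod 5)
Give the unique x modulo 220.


Moduli 11, 4, 5 are pairwise coprime; by CRT there is a unique solution modulo M = 11 · 4 · 5 = 220.
Solve pairwise, accumulating the modulus:
  Start with x ≡ 1 (mod 11).
  Combine with x ≡ 1 (mod 4): since gcd(11, 4) = 1, we get a unique residue mod 44.
    Write x = 1 + 11·t and substitute into x ≡ 1 (mod 4): 11·t ≡ 1 − 1 = 0 (mod 4).
    Reduce coefficients mod 4: 3·t ≡ 0 (mod 4).
    The inverse of 3 mod 4 is 3 (since 3·3 = 9 = 2·4 + 1), so t ≡ 3·0 = 0 ≡ 0 (mod 4).
    Then x = 1 + 11·0 = 1, valid modulo lcm(11, 4) = 44: x ≡ 1 (mod 44).
  Combine with x ≡ 3 (mod 5): since gcd(44, 5) = 1, we get a unique residue mod 220.
    Write x = 1 + 44·t and substitute into x ≡ 3 (mod 5): 44·t ≡ 3 − 1 = 2 (mod 5).
    Reduce coefficients mod 5: 4·t ≡ 2 (mod 5).
    The inverse of 4 mod 5 is 4 (since 4·4 = 16 = 3·5 + 1), so t ≡ 4·2 = 8 ≡ 3 (mod 5).
    Then x = 1 + 44·3 = 133, valid modulo lcm(44, 5) = 220: x ≡ 133 (mod 220).
Verify: 133 mod 11 = 1 ✓, 133 mod 4 = 1 ✓, 133 mod 5 = 3 ✓.

x ≡ 133 (mod 220).


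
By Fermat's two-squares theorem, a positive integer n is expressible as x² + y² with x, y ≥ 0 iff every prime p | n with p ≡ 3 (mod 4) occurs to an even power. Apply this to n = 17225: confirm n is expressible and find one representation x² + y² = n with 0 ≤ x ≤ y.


Step 1: Factor n = 17225 = 5^2 · 13 · 53.
Step 2: Check the mod-4 condition on each prime factor: 5 ≡ 1 (mod 4), exponent 2; 13 ≡ 1 (mod 4), exponent 1; 53 ≡ 1 (mod 4), exponent 1.
All primes ≡ 3 (mod 4) appear to even exponent (or don't appear), so by the two-squares theorem n IS expressible as a sum of two squares.
Step 3: Build a representation. Group n = k² · m with k = 5 and m = 13 · 53 = 689 (a product of primes ≡ 1 (mod 4)); a representation of m scales to one of n via (k·x)² + (k·y)² = k²(x² + y²). Each prime p ≡ 1 (mod 4) is itself a sum of two squares; find a² by testing p − a² for a perfect square:
  13: 13 − 1² = 12, 13 − 2² = 9 = 3² ⇒ 13 = 2² + 3².
  53: 53 − 1² = 52, 53 − 2² = 49 = 7² ⇒ 53 = 2² + 7².
  Combine using the Brahmagupta–Fibonacci identity (a² + b²)(c² + d²) = (ac − bd)² + (ad + bc)² = (ac + bd)² + (ad − bc)²:
  13 · 53 = 689: from (2² + 3²)(2² + 7²), take (2·2 − 3·7, 2·7 + 3·2) = (4 − 21, 14 + 6) = (-17, 20); dropping signs (only squares matter) gives (17, 20); check 17² + 20² = 289 + 400 = 689 ✓.
  Scale by k = 5: (5·17, 5·20) = (85, 100).
Step 4: Order so x ≤ y and verify: 85² + 100² = 7225 + 10000 = 17225 = n. ✓

n = 17225 = 85² + 100² (one valid representation with x ≤ y).


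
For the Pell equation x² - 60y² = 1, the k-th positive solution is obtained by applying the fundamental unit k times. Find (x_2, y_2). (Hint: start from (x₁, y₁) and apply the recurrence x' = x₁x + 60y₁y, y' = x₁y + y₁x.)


Step 1: Find the fundamental solution (x₁, y₁) of x² - 60y² = 1.
  Expand √60 as a continued fraction. a₀ = ⌊√60⌋ = 7; iterate m_{k+1} = d_k·a_k − m_k, d_{k+1} = (60 − m_{k+1}²)/d_k, a_{k+1} = ⌊(a₀ + m_{k+1})/d_{k+1}⌋ (starting m₀ = 0, d₀ = 1), with convergents p_k = a_k·p_{k-1} + p_{k-2}, q_k = a_k·q_{k-1} + q_{k-2} (p₋₁ = 1, q₋₁ = 0):
  k = 0: a₀ = 7; p₀/q₀ = 7/1; p₀² − 60·q₀² = 49 − 60 = -11.
  k = 1: m = 7, d = 11, a = ⌊(7 + 7)/11⌋ = 1; p/q = (1·7 + 1)/(1·1 + 0) = 8/1; p² − 60·q² = 64 − 60 = 4.
  k = 2: m = 4, d = 4, a = ⌊(7 + 4)/4⌋ = 2; p/q = (2·8 + 7)/(2·1 + 1) = 23/3; p² − 60·q² = 529 − 540 = -11.
  k = 3: m = 4, d = 11, a = ⌊(7 + 4)/11⌋ = 1; p/q = (1·23 + 8)/(1·3 + 1) = 31/4; p² − 60·q² = 961 − 960 = 1.
  The first convergent with p² − 60·q² = 1 gives the fundamental solution (x₁, y₁) = (31, 4).
Step 2: Apply the recurrence (x_{n+1}, y_{n+1}) = (x₁x_n + 60y₁y_n, x₁y_n + y₁x_n) repeatedly.
  From (x_1, y_1) = (31, 4): x_2 = 31·31 + 60·4·4 = 1921; y_2 = 31·4 + 4·31 = 248.
Step 3: Verify x_2² - 60·y_2² = 3690241 - 3690240 = 1 (should be 1). ✓

(x_1, y_1) = (31, 4); (x_2, y_2) = (1921, 248).


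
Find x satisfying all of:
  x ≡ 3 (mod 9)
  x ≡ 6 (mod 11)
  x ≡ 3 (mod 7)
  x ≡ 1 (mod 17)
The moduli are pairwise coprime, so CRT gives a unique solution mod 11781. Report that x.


Product of moduli M = 9 · 11 · 7 · 17 = 11781.
Merge one congruence at a time:
  Start: x ≡ 3 (mod 9).
  Combine with x ≡ 6 (mod 11); new modulus lcm = 99.
    Write x = 3 + 9·t and substitute into x ≡ 6 (mod 11): 9·t ≡ 6 − 3 = 3 (mod 11).
    The inverse of 9 mod 11 is 5 (since 9·5 = 45 = 4·11 + 1), so t ≡ 5·3 = 15 ≡ 4 (mod 11).
    Then x = 3 + 9·4 = 39, valid modulo lcm(9, 11) = 99: x ≡ 39 (mod 99).
  Combine with x ≡ 3 (mod 7); new modulus lcm = 693.
    Write x = 39 + 99·t and substitute into x ≡ 3 (mod 7): 99·t ≡ 3 − 39 = -36 (mod 7).
    Reduce coefficients mod 7: 1·t ≡ 6 (mod 7).
    So t ≡ 6 (mod 7).
    Then x = 39 + 99·6 = 633, valid modulo lcm(99, 7) = 693: x ≡ 633 (mod 693).
  Combine with x ≡ 1 (mod 17); new modulus lcm = 11781.
    Write x = 633 + 693·t and substitute into x ≡ 1 (mod 17): 693·t ≡ 1 − 633 = -632 (mod 17).
    Reduce coefficients mod 17: 13·t ≡ 14 (mod 17).
    The inverse of 13 mod 17 is 4 (since 13·4 = 52 = 3·17 + 1), so t ≡ 4·14 = 56 ≡ 5 (mod 17).
    Then x = 633 + 693·5 = 4098, valid modulo lcm(693, 17) = 11781: x ≡ 4098 (mod 11781).
Verify against each original: 4098 mod 9 = 3, 4098 mod 11 = 6, 4098 mod 7 = 3, 4098 mod 17 = 1.

x ≡ 4098 (mod 11781).


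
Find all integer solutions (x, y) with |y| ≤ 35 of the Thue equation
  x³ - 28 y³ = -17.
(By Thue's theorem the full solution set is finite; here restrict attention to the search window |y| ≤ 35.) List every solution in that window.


The equation is x³ - 28y³ = -17. For fixed y, x³ = 28·y³ − 17, so a solution requires the RHS to be a perfect cube.
Strategy: iterate y from -35 to 35, compute RHS = 28·y³ − 17, and check whether it is a (positive or negative) perfect cube.
Check small values of y:
  y = 0: RHS = -17 is not a perfect cube.
  y = 1: RHS = 11 is not a perfect cube.
  y = -1: RHS = -45 is not a perfect cube.
  y = 2: RHS = 207 is not a perfect cube.
  y = -2: RHS = -241 is not a perfect cube.
  y = 3: RHS = 739 is not a perfect cube.
  y = -3: RHS = -773 is not a perfect cube.
Continuing the search up to |y| = 35 finds no solutions either.
No (x, y) in the scanned range satisfies the equation.

No integer solutions with |y| ≤ 35.


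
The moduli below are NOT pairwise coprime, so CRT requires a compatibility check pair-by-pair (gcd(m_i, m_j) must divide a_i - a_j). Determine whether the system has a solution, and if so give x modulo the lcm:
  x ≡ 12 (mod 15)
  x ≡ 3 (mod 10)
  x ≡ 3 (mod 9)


Moduli 15, 10, 9 are not pairwise coprime, so CRT works modulo lcm(m_i) when all pairwise compatibility conditions hold.
Pairwise compatibility: gcd(m_i, m_j) must divide a_i - a_j for every pair.
Merge one congruence at a time:
  Start: x ≡ 12 (mod 15).
  Combine with x ≡ 3 (mod 10): gcd(15, 10) = 5, and 3 - 12 = -9 is NOT divisible by 5.
    ⇒ system is inconsistent (no integer solution).

No solution (the system is inconsistent).


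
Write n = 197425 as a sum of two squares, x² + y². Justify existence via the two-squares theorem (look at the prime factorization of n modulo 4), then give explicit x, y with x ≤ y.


Step 1: Factor n = 197425 = 5^2 · 53 · 149.
Step 2: Check the mod-4 condition on each prime factor: 5 ≡ 1 (mod 4), exponent 2; 53 ≡ 1 (mod 4), exponent 1; 149 ≡ 1 (mod 4), exponent 1.
All primes ≡ 3 (mod 4) appear to even exponent (or don't appear), so by the two-squares theorem n IS expressible as a sum of two squares.
Step 3: Build a representation. Group n = k² · m with k = 5 and m = 53 · 149 = 7897 (a product of primes ≡ 1 (mod 4)); a representation of m scales to one of n via (k·x)² + (k·y)² = k²(x² + y²). Each prime p ≡ 1 (mod 4) is itself a sum of two squares; find a² by testing p − a² for a perfect square:
  53: 53 − 1² = 52, 53 − 2² = 49 = 7² ⇒ 53 = 2² + 7².
  149: 149 − 1² = 148, 149 − 2² = 145, 149 − 3² = 140, 149 − 4² = 133, 149 − 5² = 124, 149 − 6² = 113, 149 − 7² = 100 = 10² ⇒ 149 = 7² + 10².
  Combine using the Brahmagupta–Fibonacci identity (a² + b²)(c² + d²) = (ac − bd)² + (ad + bc)² = (ac + bd)² + (ad − bc)²:
  53 · 149 = 7897: from (2² + 7²)(7² + 10²), take (2·7 − 7·10, 2·10 + 7·7) = (14 − 70, 20 + 49) = (-56, 69); dropping signs (only squares matter) gives (56, 69); check 56² + 69² = 3136 + 4761 = 7897 ✓.
  Scale by k = 5: (5·56, 5·69) = (280, 345).
Step 4: Order so x ≤ y and verify: 280² + 345² = 78400 + 119025 = 197425 = n. ✓

n = 197425 = 280² + 345² (one valid representation with x ≤ y).


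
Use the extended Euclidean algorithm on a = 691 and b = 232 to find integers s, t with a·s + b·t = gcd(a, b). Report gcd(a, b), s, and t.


Euclidean algorithm on (691, 232) — divide until remainder is 0:
  691 = 2 · 232 + 227
  232 = 1 · 227 + 5
  227 = 45 · 5 + 2
  5 = 2 · 2 + 1
  2 = 2 · 1 + 0
gcd(691, 232) = 1.
Track Bezout coefficients alongside the remainders: start with r₀ = 691 = a·1 + b·0 (s = 1, t = 0) and r₁ = 232 = a·0 + b·1 (s = 0, t = 1); each new remainder r_{k+1} = r_{k-1} − q_k·r_k inherits s_{k+1} = s_{k-1} − q_k·s_k, t_{k+1} = t_{k-1} − q_k·t_k, so r_k = a·s_k + b·t_k at every step:
  q = 2: r = 227, s = 1 − 2·0 = 1, t = 0 − 2·1 = -2  (check: 691·1 + 232·(-2) = 227)
  q = 1: r = 5, s = 0 − 1·1 = -1, t = 1 − 1·(-2) = 3  (check: 691·(-1) + 232·3 = 5)
  q = 45: r = 2, s = 1 − 45·(-1) = 46, t = -2 − 45·3 = -137  (check: 691·46 + 232·(-137) = 2)
  q = 2: r = 1, s = -1 − 2·46 = -93, t = 3 − 2·(-137) = 277  (check: 691·(-93) + 232·277 = 1)
The row with r = 1 (the gcd) gives the Bezout coefficients s = -93, t = 277.
Result: 691 · (-93) + 232 · (277) = 1.

gcd(691, 232) = 1; s = -93, t = 277 (check: 691·(-93) + 232·277 = 1).


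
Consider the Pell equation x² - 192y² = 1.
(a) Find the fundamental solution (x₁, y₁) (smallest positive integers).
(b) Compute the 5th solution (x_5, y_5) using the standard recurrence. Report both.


Step 1: Find the fundamental solution (x₁, y₁) of x² - 192y² = 1.
  Expand √192 as a continued fraction. a₀ = ⌊√192⌋ = 13; iterate m_{k+1} = d_k·a_k − m_k, d_{k+1} = (192 − m_{k+1}²)/d_k, a_{k+1} = ⌊(a₀ + m_{k+1})/d_{k+1}⌋ (starting m₀ = 0, d₀ = 1), with convergents p_k = a_k·p_{k-1} + p_{k-2}, q_k = a_k·q_{k-1} + q_{k-2} (p₋₁ = 1, q₋₁ = 0):
  k = 0: a₀ = 13; p₀/q₀ = 13/1; p₀² − 192·q₀² = 169 − 192 = -23.
  k = 1: m = 13, d = 23, a = ⌊(13 + 13)/23⌋ = 1; p/q = (1·13 + 1)/(1·1 + 0) = 14/1; p² − 192·q² = 196 − 192 = 4.
  k = 2: m = 10, d = 4, a = ⌊(13 + 10)/4⌋ = 5; p/q = (5·14 + 13)/(5·1 + 1) = 83/6; p² − 192·q² = 6889 − 6912 = -23.
  k = 3: m = 10, d = 23, a = ⌊(13 + 10)/23⌋ = 1; p/q = (1·83 + 14)/(1·6 + 1) = 97/7; p² − 192·q² = 9409 − 9408 = 1.
  The first convergent with p² − 192·q² = 1 gives the fundamental solution (x₁, y₁) = (97, 7).
Step 2: Apply the recurrence (x_{n+1}, y_{n+1}) = (x₁x_n + 192y₁y_n, x₁y_n + y₁x_n) repeatedly.
  From (x_1, y_1) = (97, 7): x_2 = 97·97 + 192·7·7 = 18817; y_2 = 97·7 + 7·97 = 1358.
  From (x_2, y_2) = (18817, 1358): x_3 = 97·18817 + 192·7·1358 = 3650401; y_3 = 97·1358 + 7·18817 = 263445.
  From (x_3, y_3) = (3650401, 263445): x_4 = 97·3650401 + 192·7·263445 = 708158977; y_4 = 97·263445 + 7·3650401 = 51106972.
  From (x_4, y_4) = (708158977, 51106972): x_5 = 97·708158977 + 192·7·51106972 = 137379191137; y_5 = 97·51106972 + 7·708158977 = 9914489123.
Step 3: Verify x_5² - 192·y_5² = 18873042157456379352769 - 18873042157456379352768 = 1 (should be 1). ✓

(x_1, y_1) = (97, 7); (x_5, y_5) = (137379191137, 9914489123).


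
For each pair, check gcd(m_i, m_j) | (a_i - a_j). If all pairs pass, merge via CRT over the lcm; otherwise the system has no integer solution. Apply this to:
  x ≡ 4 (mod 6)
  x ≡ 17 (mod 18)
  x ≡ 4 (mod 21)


Moduli 6, 18, 21 are not pairwise coprime, so CRT works modulo lcm(m_i) when all pairwise compatibility conditions hold.
Pairwise compatibility: gcd(m_i, m_j) must divide a_i - a_j for every pair.
Merge one congruence at a time:
  Start: x ≡ 4 (mod 6).
  Combine with x ≡ 17 (mod 18): gcd(6, 18) = 6, and 17 - 4 = 13 is NOT divisible by 6.
    ⇒ system is inconsistent (no integer solution).

No solution (the system is inconsistent).


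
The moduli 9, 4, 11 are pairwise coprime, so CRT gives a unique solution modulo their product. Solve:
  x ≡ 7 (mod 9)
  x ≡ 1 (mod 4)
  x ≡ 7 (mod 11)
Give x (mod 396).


Moduli 9, 4, 11 are pairwise coprime; by CRT there is a unique solution modulo M = 9 · 4 · 11 = 396.
Solve pairwise, accumulating the modulus:
  Start with x ≡ 7 (mod 9).
  Combine with x ≡ 1 (mod 4): since gcd(9, 4) = 1, we get a unique residue mod 36.
    Write x = 7 + 9·t and substitute into x ≡ 1 (mod 4): 9·t ≡ 1 − 7 = -6 (mod 4).
    Reduce coefficients mod 4: 1·t ≡ 2 (mod 4).
    So t ≡ 2 (mod 4).
    Then x = 7 + 9·2 = 25, valid modulo lcm(9, 4) = 36: x ≡ 25 (mod 36).
  Combine with x ≡ 7 (mod 11): since gcd(36, 11) = 1, we get a unique residue mod 396.
    Write x = 25 + 36·t and substitute into x ≡ 7 (mod 11): 36·t ≡ 7 − 25 = -18 (mod 11).
    Reduce coefficients mod 11: 3·t ≡ 4 (mod 11).
    The inverse of 3 mod 11 is 4 (since 3·4 = 12 = 1·11 + 1), so t ≡ 4·4 = 16 ≡ 5 (mod 11).
    Then x = 25 + 36·5 = 205, valid modulo lcm(36, 11) = 396: x ≡ 205 (mod 396).
Verify: 205 mod 9 = 7 ✓, 205 mod 4 = 1 ✓, 205 mod 11 = 7 ✓.

x ≡ 205 (mod 396).


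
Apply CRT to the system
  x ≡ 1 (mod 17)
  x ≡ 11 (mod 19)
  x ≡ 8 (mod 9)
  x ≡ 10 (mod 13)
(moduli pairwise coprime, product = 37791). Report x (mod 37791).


Product of moduli M = 17 · 19 · 9 · 13 = 37791.
Merge one congruence at a time:
  Start: x ≡ 1 (mod 17).
  Combine with x ≡ 11 (mod 19); new modulus lcm = 323.
    Write x = 1 + 17·t and substitute into x ≡ 11 (mod 19): 17·t ≡ 11 − 1 = 10 (mod 19).
    The inverse of 17 mod 19 is 9 (since 17·9 = 153 = 8·19 + 1), so t ≡ 9·10 = 90 ≡ 14 (mod 19).
    Then x = 1 + 17·14 = 239, valid modulo lcm(17, 19) = 323: x ≡ 239 (mod 323).
  Combine with x ≡ 8 (mod 9); new modulus lcm = 2907.
    Write x = 239 + 323·t and substitute into x ≡ 8 (mod 9): 323·t ≡ 8 − 239 = -231 (mod 9).
    Reduce coefficients mod 9: 8·t ≡ 3 (mod 9).
    The inverse of 8 mod 9 is 8 (since 8·8 = 64 = 7·9 + 1), so t ≡ 8·3 = 24 ≡ 6 (mod 9).
    Then x = 239 + 323·6 = 2177, valid modulo lcm(323, 9) = 2907: x ≡ 2177 (mod 2907).
  Combine with x ≡ 10 (mod 13); new modulus lcm = 37791.
    Write x = 2177 + 2907·t and substitute into x ≡ 10 (mod 13): 2907·t ≡ 10 − 2177 = -2167 (mod 13).
    Reduce coefficients mod 13: 8·t ≡ 4 (mod 13).
    The inverse of 8 mod 13 is 5 (since 8·5 = 40 = 3·13 + 1), so t ≡ 5·4 = 20 ≡ 7 (mod 13).
    Then x = 2177 + 2907·7 = 22526, valid modulo lcm(2907, 13) = 37791: x ≡ 22526 (mod 37791).
Verify against each original: 22526 mod 17 = 1, 22526 mod 19 = 11, 22526 mod 9 = 8, 22526 mod 13 = 10.

x ≡ 22526 (mod 37791).


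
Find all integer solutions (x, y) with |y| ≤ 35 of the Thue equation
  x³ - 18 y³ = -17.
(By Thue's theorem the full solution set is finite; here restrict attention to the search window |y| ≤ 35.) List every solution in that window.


The equation is x³ - 18y³ = -17. For fixed y, x³ = 18·y³ − 17, so a solution requires the RHS to be a perfect cube.
Strategy: iterate y from -35 to 35, compute RHS = 18·y³ − 17, and check whether it is a (positive or negative) perfect cube.
Check small values of y:
  y = 0: RHS = -17 is not a perfect cube.
  y = 1: RHS = 1 = (1)³ ⇒ x = 1 works.
  y = -1: RHS = -35 is not a perfect cube.
  y = 2: RHS = 127 is not a perfect cube.
  y = -2: RHS = -161 is not a perfect cube.
  y = 3: RHS = 469 is not a perfect cube.
  y = -3: RHS = -503 is not a perfect cube.
Continuing the search up to |y| = 35 finds no further solutions beyond those listed.
Collected solutions: (1, 1).

Solutions (with |y| ≤ 35): (1, 1).


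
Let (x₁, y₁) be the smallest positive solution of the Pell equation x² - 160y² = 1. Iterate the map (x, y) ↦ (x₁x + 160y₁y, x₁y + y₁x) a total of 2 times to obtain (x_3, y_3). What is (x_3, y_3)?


Step 1: Find the fundamental solution (x₁, y₁) of x² - 160y² = 1.
  Expand √160 as a continued fraction. a₀ = ⌊√160⌋ = 12; iterate m_{k+1} = d_k·a_k − m_k, d_{k+1} = (160 − m_{k+1}²)/d_k, a_{k+1} = ⌊(a₀ + m_{k+1})/d_{k+1}⌋ (starting m₀ = 0, d₀ = 1), with convergents p_k = a_k·p_{k-1} + p_{k-2}, q_k = a_k·q_{k-1} + q_{k-2} (p₋₁ = 1, q₋₁ = 0):
  k = 0: a₀ = 12; p₀/q₀ = 12/1; p₀² − 160·q₀² = 144 − 160 = -16.
  k = 1: m = 12, d = 16, a = ⌊(12 + 12)/16⌋ = 1; p/q = (1·12 + 1)/(1·1 + 0) = 13/1; p² − 160·q² = 169 − 160 = 9.
  k = 2: m = 4, d = 9, a = ⌊(12 + 4)/9⌋ = 1; p/q = (1·13 + 12)/(1·1 + 1) = 25/2; p² − 160·q² = 625 − 640 = -15.
  k = 3: m = 5, d = 15, a = ⌊(12 + 5)/15⌋ = 1; p/q = (1·25 + 13)/(1·2 + 1) = 38/3; p² − 160·q² = 1444 − 1440 = 4.
  k = 4: m = 10, d = 4, a = ⌊(12 + 10)/4⌋ = 5; p/q = (5·38 + 25)/(5·3 + 2) = 215/17; p² − 160·q² = 46225 − 46240 = -15.
  k = 5: m = 10, d = 15, a = ⌊(12 + 10)/15⌋ = 1; p/q = (1·215 + 38)/(1·17 + 3) = 253/20; p² − 160·q² = 64009 − 64000 = 9.
  k = 6: m = 5, d = 9, a = ⌊(12 + 5)/9⌋ = 1; p/q = (1·253 + 215)/(1·20 + 17) = 468/37; p² − 160·q² = 219024 − 219040 = -16.
  k = 7: m = 4, d = 16, a = ⌊(12 + 4)/16⌋ = 1; p/q = (1·468 + 253)/(1·37 + 20) = 721/57; p² − 160·q² = 519841 − 519840 = 1.
  The first convergent with p² − 160·q² = 1 gives the fundamental solution (x₁, y₁) = (721, 57).
Step 2: Apply the recurrence (x_{n+1}, y_{n+1}) = (x₁x_n + 160y₁y_n, x₁y_n + y₁x_n) repeatedly.
  From (x_1, y_1) = (721, 57): x_2 = 721·721 + 160·57·57 = 1039681; y_2 = 721·57 + 57·721 = 82194.
  From (x_2, y_2) = (1039681, 82194): x_3 = 721·1039681 + 160·57·82194 = 1499219281; y_3 = 721·82194 + 57·1039681 = 118523691.
Step 3: Verify x_3² - 160·y_3² = 2247658452522156961 - 2247658452522156960 = 1 (should be 1). ✓

(x_1, y_1) = (721, 57); (x_3, y_3) = (1499219281, 118523691).


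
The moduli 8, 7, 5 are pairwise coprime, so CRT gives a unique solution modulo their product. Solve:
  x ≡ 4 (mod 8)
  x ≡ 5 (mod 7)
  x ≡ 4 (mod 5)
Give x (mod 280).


Moduli 8, 7, 5 are pairwise coprime; by CRT there is a unique solution modulo M = 8 · 7 · 5 = 280.
Solve pairwise, accumulating the modulus:
  Start with x ≡ 4 (mod 8).
  Combine with x ≡ 5 (mod 7): since gcd(8, 7) = 1, we get a unique residue mod 56.
    Write x = 4 + 8·t and substitute into x ≡ 5 (mod 7): 8·t ≡ 5 − 4 = 1 (mod 7).
    Reduce coefficients mod 7: 1·t ≡ 1 (mod 7).
    So t ≡ 1 (mod 7).
    Then x = 4 + 8·1 = 12, valid modulo lcm(8, 7) = 56: x ≡ 12 (mod 56).
  Combine with x ≡ 4 (mod 5): since gcd(56, 5) = 1, we get a unique residue mod 280.
    Write x = 12 + 56·t and substitute into x ≡ 4 (mod 5): 56·t ≡ 4 − 12 = -8 (mod 5).
    Reduce coefficients mod 5: 1·t ≡ 2 (mod 5).
    So t ≡ 2 (mod 5).
    Then x = 12 + 56·2 = 124, valid modulo lcm(56, 5) = 280: x ≡ 124 (mod 280).
Verify: 124 mod 8 = 4 ✓, 124 mod 7 = 5 ✓, 124 mod 5 = 4 ✓.

x ≡ 124 (mod 280).


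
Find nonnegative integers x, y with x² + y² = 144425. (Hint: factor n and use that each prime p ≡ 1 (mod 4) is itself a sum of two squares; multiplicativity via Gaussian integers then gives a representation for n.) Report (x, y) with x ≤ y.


Step 1: Factor n = 144425 = 5^2 · 53 · 109.
Step 2: Check the mod-4 condition on each prime factor: 5 ≡ 1 (mod 4), exponent 2; 53 ≡ 1 (mod 4), exponent 1; 109 ≡ 1 (mod 4), exponent 1.
All primes ≡ 3 (mod 4) appear to even exponent (or don't appear), so by the two-squares theorem n IS expressible as a sum of two squares.
Step 3: Build a representation. Group n = k² · m with k = 5 and m = 53 · 109 = 5777 (a product of primes ≡ 1 (mod 4)); a representation of m scales to one of n via (k·x)² + (k·y)² = k²(x² + y²). Each prime p ≡ 1 (mod 4) is itself a sum of two squares; find a² by testing p − a² for a perfect square:
  53: 53 − 1² = 52, 53 − 2² = 49 = 7² ⇒ 53 = 2² + 7².
  109: 109 − 1² = 108, 109 − 2² = 105, 109 − 3² = 100 = 10² ⇒ 109 = 3² + 10².
  Combine using the Brahmagupta–Fibonacci identity (a² + b²)(c² + d²) = (ac − bd)² + (ad + bc)² = (ac + bd)² + (ad − bc)²:
  53 · 109 = 5777: from (2² + 7²)(3² + 10²), take (2·3 − 7·10, 2·10 + 7·3) = (6 − 70, 20 + 21) = (-64, 41); dropping signs (only squares matter) gives (64, 41); check 64² + 41² = 4096 + 1681 = 5777 ✓.
  Scale by k = 5: (5·64, 5·41) = (320, 205).
Step 4: Order so x ≤ y and verify: 205² + 320² = 42025 + 102400 = 144425 = n. ✓

n = 144425 = 205² + 320² (one valid representation with x ≤ y).


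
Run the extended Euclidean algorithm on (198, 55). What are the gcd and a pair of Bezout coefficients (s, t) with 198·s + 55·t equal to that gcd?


Euclidean algorithm on (198, 55) — divide until remainder is 0:
  198 = 3 · 55 + 33
  55 = 1 · 33 + 22
  33 = 1 · 22 + 11
  22 = 2 · 11 + 0
gcd(198, 55) = 11.
Track Bezout coefficients alongside the remainders: start with r₀ = 198 = a·1 + b·0 (s = 1, t = 0) and r₁ = 55 = a·0 + b·1 (s = 0, t = 1); each new remainder r_{k+1} = r_{k-1} − q_k·r_k inherits s_{k+1} = s_{k-1} − q_k·s_k, t_{k+1} = t_{k-1} − q_k·t_k, so r_k = a·s_k + b·t_k at every step:
  q = 3: r = 33, s = 1 − 3·0 = 1, t = 0 − 3·1 = -3  (check: 198·1 + 55·(-3) = 33)
  q = 1: r = 22, s = 0 − 1·1 = -1, t = 1 − 1·(-3) = 4  (check: 198·(-1) + 55·4 = 22)
  q = 1: r = 11, s = 1 − 1·(-1) = 2, t = -3 − 1·4 = -7  (check: 198·2 + 55·(-7) = 11)
The row with r = 11 (the gcd) gives the Bezout coefficients s = 2, t = -7.
Result: 198 · (2) + 55 · (-7) = 11.

gcd(198, 55) = 11; s = 2, t = -7 (check: 198·2 + 55·(-7) = 11).


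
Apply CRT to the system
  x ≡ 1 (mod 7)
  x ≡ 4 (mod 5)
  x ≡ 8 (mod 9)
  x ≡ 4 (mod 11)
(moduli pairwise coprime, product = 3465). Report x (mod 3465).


Product of moduli M = 7 · 5 · 9 · 11 = 3465.
Merge one congruence at a time:
  Start: x ≡ 1 (mod 7).
  Combine with x ≡ 4 (mod 5); new modulus lcm = 35.
    Write x = 1 + 7·t and substitute into x ≡ 4 (mod 5): 7·t ≡ 4 − 1 = 3 (mod 5).
    Reduce coefficients mod 5: 2·t ≡ 3 (mod 5).
    The inverse of 2 mod 5 is 3 (since 2·3 = 6 = 1·5 + 1), so t ≡ 3·3 = 9 ≡ 4 (mod 5).
    Then x = 1 + 7·4 = 29, valid modulo lcm(7, 5) = 35: x ≡ 29 (mod 35).
  Combine with x ≡ 8 (mod 9); new modulus lcm = 315.
    Write x = 29 + 35·t and substitute into x ≡ 8 (mod 9): 35·t ≡ 8 − 29 = -21 (mod 9).
    Reduce coefficients mod 9: 8·t ≡ 6 (mod 9).
    The inverse of 8 mod 9 is 8 (since 8·8 = 64 = 7·9 + 1), so t ≡ 8·6 = 48 ≡ 3 (mod 9).
    Then x = 29 + 35·3 = 134, valid modulo lcm(35, 9) = 315: x ≡ 134 (mod 315).
  Combine with x ≡ 4 (mod 11); new modulus lcm = 3465.
    Write x = 134 + 315·t and substitute into x ≡ 4 (mod 11): 315·t ≡ 4 − 134 = -130 (mod 11).
    Reduce coefficients mod 11: 7·t ≡ 2 (mod 11).
    The inverse of 7 mod 11 is 8 (since 7·8 = 56 = 5·11 + 1), so t ≡ 8·2 = 16 ≡ 5 (mod 11).
    Then x = 134 + 315·5 = 1709, valid modulo lcm(315, 11) = 3465: x ≡ 1709 (mod 3465).
Verify against each original: 1709 mod 7 = 1, 1709 mod 5 = 4, 1709 mod 9 = 8, 1709 mod 11 = 4.

x ≡ 1709 (mod 3465).


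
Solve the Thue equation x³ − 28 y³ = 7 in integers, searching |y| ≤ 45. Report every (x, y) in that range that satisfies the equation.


The equation is x³ - 28y³ = 7. For fixed y, x³ = 28·y³ + 7, so a solution requires the RHS to be a perfect cube.
Strategy: iterate y from -45 to 45, compute RHS = 28·y³ + 7, and check whether it is a (positive or negative) perfect cube.
Check small values of y:
  y = 0: RHS = 7 is not a perfect cube.
  y = 1: RHS = 35 is not a perfect cube.
  y = -1: RHS = -21 is not a perfect cube.
  y = 2: RHS = 231 is not a perfect cube.
  y = -2: RHS = -217 is not a perfect cube.
  y = 3: RHS = 763 is not a perfect cube.
  y = -3: RHS = -749 is not a perfect cube.
Continuing the search up to |y| = 45 finds no solutions either.
No (x, y) in the scanned range satisfies the equation.

No integer solutions with |y| ≤ 45.


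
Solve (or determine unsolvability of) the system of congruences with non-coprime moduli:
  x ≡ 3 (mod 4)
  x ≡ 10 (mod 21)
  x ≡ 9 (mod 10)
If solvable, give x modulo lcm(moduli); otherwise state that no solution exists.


Moduli 4, 21, 10 are not pairwise coprime, so CRT works modulo lcm(m_i) when all pairwise compatibility conditions hold.
Pairwise compatibility: gcd(m_i, m_j) must divide a_i - a_j for every pair.
Merge one congruence at a time:
  Start: x ≡ 3 (mod 4).
  Combine with x ≡ 10 (mod 21): gcd(4, 21) = 1; 10 - 3 = 7, which IS divisible by 1, so compatible.
    Write x = 3 + 4·t and substitute into x ≡ 10 (mod 21): 4·t ≡ 10 − 3 = 7 (mod 21).
    The inverse of 4 mod 21 is 16 (since 4·16 = 64 = 3·21 + 1), so t ≡ 16·7 = 112 ≡ 7 (mod 21).
    Then x = 3 + 4·7 = 31, valid modulo lcm(4, 21) = 84: x ≡ 31 (mod 84).
  Combine with x ≡ 9 (mod 10): gcd(84, 10) = 2; 9 - 31 = -22, which IS divisible by 2, so compatible.
    Write x = 31 + 84·t and substitute into x ≡ 9 (mod 10): 84·t ≡ 9 − 31 = -22 (mod 10).
    Divide the congruence (and modulus) by g = 2: 42·t ≡ -11 (mod 5).
    Reduce coefficients mod 5: 2·t ≡ 4 (mod 5).
    The inverse of 2 mod 5 is 3 (since 2·3 = 6 = 1·5 + 1), so t ≡ 3·4 = 12 ≡ 2 (mod 5).
    Then x = 31 + 84·2 = 199, valid modulo lcm(84, 10) = 420: x ≡ 199 (mod 420).
Verify: 199 mod 4 = 3, 199 mod 21 = 10, 199 mod 10 = 9.

x ≡ 199 (mod 420).


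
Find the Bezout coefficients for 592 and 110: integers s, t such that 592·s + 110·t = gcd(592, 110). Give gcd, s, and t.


Euclidean algorithm on (592, 110) — divide until remainder is 0:
  592 = 5 · 110 + 42
  110 = 2 · 42 + 26
  42 = 1 · 26 + 16
  26 = 1 · 16 + 10
  16 = 1 · 10 + 6
  10 = 1 · 6 + 4
  6 = 1 · 4 + 2
  4 = 2 · 2 + 0
gcd(592, 110) = 2.
Track Bezout coefficients alongside the remainders: start with r₀ = 592 = a·1 + b·0 (s = 1, t = 0) and r₁ = 110 = a·0 + b·1 (s = 0, t = 1); each new remainder r_{k+1} = r_{k-1} − q_k·r_k inherits s_{k+1} = s_{k-1} − q_k·s_k, t_{k+1} = t_{k-1} − q_k·t_k, so r_k = a·s_k + b·t_k at every step:
  q = 5: r = 42, s = 1 − 5·0 = 1, t = 0 − 5·1 = -5  (check: 592·1 + 110·(-5) = 42)
  q = 2: r = 26, s = 0 − 2·1 = -2, t = 1 − 2·(-5) = 11  (check: 592·(-2) + 110·11 = 26)
  q = 1: r = 16, s = 1 − 1·(-2) = 3, t = -5 − 1·11 = -16  (check: 592·3 + 110·(-16) = 16)
  q = 1: r = 10, s = -2 − 1·3 = -5, t = 11 − 1·(-16) = 27  (check: 592·(-5) + 110·27 = 10)
  q = 1: r = 6, s = 3 − 1·(-5) = 8, t = -16 − 1·27 = -43  (check: 592·8 + 110·(-43) = 6)
  q = 1: r = 4, s = -5 − 1·8 = -13, t = 27 − 1·(-43) = 70  (check: 592·(-13) + 110·70 = 4)
  q = 1: r = 2, s = 8 − 1·(-13) = 21, t = -43 − 1·70 = -113  (check: 592·21 + 110·(-113) = 2)
The row with r = 2 (the gcd) gives the Bezout coefficients s = 21, t = -113.
Result: 592 · (21) + 110 · (-113) = 2.

gcd(592, 110) = 2; s = 21, t = -113 (check: 592·21 + 110·(-113) = 2).


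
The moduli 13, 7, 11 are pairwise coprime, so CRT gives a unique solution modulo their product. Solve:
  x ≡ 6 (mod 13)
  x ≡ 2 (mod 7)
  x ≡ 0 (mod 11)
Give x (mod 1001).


Moduli 13, 7, 11 are pairwise coprime; by CRT there is a unique solution modulo M = 13 · 7 · 11 = 1001.
Solve pairwise, accumulating the modulus:
  Start with x ≡ 6 (mod 13).
  Combine with x ≡ 2 (mod 7): since gcd(13, 7) = 1, we get a unique residue mod 91.
    Write x = 6 + 13·t and substitute into x ≡ 2 (mod 7): 13·t ≡ 2 − 6 = -4 (mod 7).
    Reduce coefficients mod 7: 6·t ≡ 3 (mod 7).
    The inverse of 6 mod 7 is 6 (since 6·6 = 36 = 5·7 + 1), so t ≡ 6·3 = 18 ≡ 4 (mod 7).
    Then x = 6 + 13·4 = 58, valid modulo lcm(13, 7) = 91: x ≡ 58 (mod 91).
  Combine with x ≡ 0 (mod 11): since gcd(91, 11) = 1, we get a unique residue mod 1001.
    Write x = 58 + 91·t and substitute into x ≡ 0 (mod 11): 91·t ≡ 0 − 58 = -58 (mod 11).
    Reduce coefficients mod 11: 3·t ≡ 8 (mod 11).
    The inverse of 3 mod 11 is 4 (since 3·4 = 12 = 1·11 + 1), so t ≡ 4·8 = 32 ≡ 10 (mod 11).
    Then x = 58 + 91·10 = 968, valid modulo lcm(91, 11) = 1001: x ≡ 968 (mod 1001).
Verify: 968 mod 13 = 6 ✓, 968 mod 7 = 2 ✓, 968 mod 11 = 0 ✓.

x ≡ 968 (mod 1001).


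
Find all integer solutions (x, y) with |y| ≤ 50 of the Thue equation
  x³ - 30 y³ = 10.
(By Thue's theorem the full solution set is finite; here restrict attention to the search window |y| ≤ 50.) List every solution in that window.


The equation is x³ - 30y³ = 10. For fixed y, x³ = 30·y³ + 10, so a solution requires the RHS to be a perfect cube.
Strategy: iterate y from -50 to 50, compute RHS = 30·y³ + 10, and check whether it is a (positive or negative) perfect cube.
Check small values of y:
  y = 0: RHS = 10 is not a perfect cube.
  y = 1: RHS = 40 is not a perfect cube.
  y = -1: RHS = -20 is not a perfect cube.
  y = 2: RHS = 250 is not a perfect cube.
  y = -2: RHS = -230 is not a perfect cube.
  y = 3: RHS = 820 is not a perfect cube.
  y = -3: RHS = -800 is not a perfect cube.
Continuing the search up to |y| = 50 finds no solutions either.
No (x, y) in the scanned range satisfies the equation.

No integer solutions with |y| ≤ 50.


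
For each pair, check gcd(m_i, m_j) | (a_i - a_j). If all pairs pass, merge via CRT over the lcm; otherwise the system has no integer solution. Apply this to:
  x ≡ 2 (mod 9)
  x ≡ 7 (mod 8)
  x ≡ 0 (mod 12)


Moduli 9, 8, 12 are not pairwise coprime, so CRT works modulo lcm(m_i) when all pairwise compatibility conditions hold.
Pairwise compatibility: gcd(m_i, m_j) must divide a_i - a_j for every pair.
Merge one congruence at a time:
  Start: x ≡ 2 (mod 9).
  Combine with x ≡ 7 (mod 8): gcd(9, 8) = 1; 7 - 2 = 5, which IS divisible by 1, so compatible.
    Write x = 2 + 9·t and substitute into x ≡ 7 (mod 8): 9·t ≡ 7 − 2 = 5 (mod 8).
    Reduce coefficients mod 8: 1·t ≡ 5 (mod 8).
    So t ≡ 5 (mod 8).
    Then x = 2 + 9·5 = 47, valid modulo lcm(9, 8) = 72: x ≡ 47 (mod 72).
  Combine with x ≡ 0 (mod 12): gcd(72, 12) = 12, and 0 - 47 = -47 is NOT divisible by 12.
    ⇒ system is inconsistent (no integer solution).

No solution (the system is inconsistent).


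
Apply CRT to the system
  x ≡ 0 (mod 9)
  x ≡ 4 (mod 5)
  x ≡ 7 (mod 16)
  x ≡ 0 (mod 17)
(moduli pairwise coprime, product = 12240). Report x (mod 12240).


Product of moduli M = 9 · 5 · 16 · 17 = 12240.
Merge one congruence at a time:
  Start: x ≡ 0 (mod 9).
  Combine with x ≡ 4 (mod 5); new modulus lcm = 45.
    Write x = 0 + 9·t and substitute into x ≡ 4 (mod 5): 9·t ≡ 4 − 0 = 4 (mod 5).
    Reduce coefficients mod 5: 4·t ≡ 4 (mod 5).
    The inverse of 4 mod 5 is 4 (since 4·4 = 16 = 3·5 + 1), so t ≡ 4·4 = 16 ≡ 1 (mod 5).
    Then x = 0 + 9·1 = 9, valid modulo lcm(9, 5) = 45: x ≡ 9 (mod 45).
  Combine with x ≡ 7 (mod 16); new modulus lcm = 720.
    Write x = 9 + 45·t and substitute into x ≡ 7 (mod 16): 45·t ≡ 7 − 9 = -2 (mod 16).
    Reduce coefficients mod 16: 13·t ≡ 14 (mod 16).
    The inverse of 13 mod 16 is 5 (since 13·5 = 65 = 4·16 + 1), so t ≡ 5·14 = 70 ≡ 6 (mod 16).
    Then x = 9 + 45·6 = 279, valid modulo lcm(45, 16) = 720: x ≡ 279 (mod 720).
  Combine with x ≡ 0 (mod 17); new modulus lcm = 12240.
    Write x = 279 + 720·t and substitute into x ≡ 0 (mod 17): 720·t ≡ 0 − 279 = -279 (mod 17).
    Reduce coefficients mod 17: 6·t ≡ 10 (mod 17).
    The inverse of 6 mod 17 is 3 (since 6·3 = 18 = 1·17 + 1), so t ≡ 3·10 = 30 ≡ 13 (mod 17).
    Then x = 279 + 720·13 = 9639, valid modulo lcm(720, 17) = 12240: x ≡ 9639 (mod 12240).
Verify against each original: 9639 mod 9 = 0, 9639 mod 5 = 4, 9639 mod 16 = 7, 9639 mod 17 = 0.

x ≡ 9639 (mod 12240).


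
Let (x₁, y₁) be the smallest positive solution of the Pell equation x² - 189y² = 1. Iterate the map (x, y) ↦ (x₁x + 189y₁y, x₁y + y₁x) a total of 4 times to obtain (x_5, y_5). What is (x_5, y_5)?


Step 1: Find the fundamental solution (x₁, y₁) of x² - 189y² = 1.
  Expand √189 as a continued fraction. a₀ = ⌊√189⌋ = 13; iterate m_{k+1} = d_k·a_k − m_k, d_{k+1} = (189 − m_{k+1}²)/d_k, a_{k+1} = ⌊(a₀ + m_{k+1})/d_{k+1}⌋ (starting m₀ = 0, d₀ = 1), with convergents p_k = a_k·p_{k-1} + p_{k-2}, q_k = a_k·q_{k-1} + q_{k-2} (p₋₁ = 1, q₋₁ = 0):
  k = 0: a₀ = 13; p₀/q₀ = 13/1; p₀² − 189·q₀² = 169 − 189 = -20.
  k = 1: m = 13, d = 20, a = ⌊(13 + 13)/20⌋ = 1; p/q = (1·13 + 1)/(1·1 + 0) = 14/1; p² − 189·q² = 196 − 189 = 7.
  k = 2: m = 7, d = 7, a = ⌊(13 + 7)/7⌋ = 2; p/q = (2·14 + 13)/(2·1 + 1) = 41/3; p² − 189·q² = 1681 − 1701 = -20.
  k = 3: m = 7, d = 20, a = ⌊(13 + 7)/20⌋ = 1; p/q = (1·41 + 14)/(1·3 + 1) = 55/4; p² − 189·q² = 3025 − 3024 = 1.
  The first convergent with p² − 189·q² = 1 gives the fundamental solution (x₁, y₁) = (55, 4).
Step 2: Apply the recurrence (x_{n+1}, y_{n+1}) = (x₁x_n + 189y₁y_n, x₁y_n + y₁x_n) repeatedly.
  From (x_1, y_1) = (55, 4): x_2 = 55·55 + 189·4·4 = 6049; y_2 = 55·4 + 4·55 = 440.
  From (x_2, y_2) = (6049, 440): x_3 = 55·6049 + 189·4·440 = 665335; y_3 = 55·440 + 4·6049 = 48396.
  From (x_3, y_3) = (665335, 48396): x_4 = 55·665335 + 189·4·48396 = 73180801; y_4 = 55·48396 + 4·665335 = 5323120.
  From (x_4, y_4) = (73180801, 5323120): x_5 = 55·73180801 + 189·4·5323120 = 8049222775; y_5 = 55·5323120 + 4·73180801 = 585494804.
Step 3: Verify x_5² - 189·y_5² = 64789987281578700625 - 64789987281578700624 = 1 (should be 1). ✓

(x_1, y_1) = (55, 4); (x_5, y_5) = (8049222775, 585494804).


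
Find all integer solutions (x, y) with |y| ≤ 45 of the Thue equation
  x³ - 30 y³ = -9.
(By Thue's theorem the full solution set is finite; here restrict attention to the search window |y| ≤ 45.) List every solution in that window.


The equation is x³ - 30y³ = -9. For fixed y, x³ = 30·y³ − 9, so a solution requires the RHS to be a perfect cube.
Strategy: iterate y from -45 to 45, compute RHS = 30·y³ − 9, and check whether it is a (positive or negative) perfect cube.
Check small values of y:
  y = 0: RHS = -9 is not a perfect cube.
  y = 1: RHS = 21 is not a perfect cube.
  y = -1: RHS = -39 is not a perfect cube.
  y = 2: RHS = 231 is not a perfect cube.
  y = -2: RHS = -249 is not a perfect cube.
  y = 3: RHS = 801 is not a perfect cube.
  y = -3: RHS = -819 is not a perfect cube.
Continuing the search up to |y| = 45 finds no solutions either.
No (x, y) in the scanned range satisfies the equation.

No integer solutions with |y| ≤ 45.


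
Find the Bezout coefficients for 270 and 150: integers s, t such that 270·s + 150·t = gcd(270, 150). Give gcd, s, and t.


Euclidean algorithm on (270, 150) — divide until remainder is 0:
  270 = 1 · 150 + 120
  150 = 1 · 120 + 30
  120 = 4 · 30 + 0
gcd(270, 150) = 30.
Track Bezout coefficients alongside the remainders: start with r₀ = 270 = a·1 + b·0 (s = 1, t = 0) and r₁ = 150 = a·0 + b·1 (s = 0, t = 1); each new remainder r_{k+1} = r_{k-1} − q_k·r_k inherits s_{k+1} = s_{k-1} − q_k·s_k, t_{k+1} = t_{k-1} − q_k·t_k, so r_k = a·s_k + b·t_k at every step:
  q = 1: r = 120, s = 1 − 1·0 = 1, t = 0 − 1·1 = -1  (check: 270·1 + 150·(-1) = 120)
  q = 1: r = 30, s = 0 − 1·1 = -1, t = 1 − 1·(-1) = 2  (check: 270·(-1) + 150·2 = 30)
The row with r = 30 (the gcd) gives the Bezout coefficients s = -1, t = 2.
Result: 270 · (-1) + 150 · (2) = 30.

gcd(270, 150) = 30; s = -1, t = 2 (check: 270·(-1) + 150·2 = 30).


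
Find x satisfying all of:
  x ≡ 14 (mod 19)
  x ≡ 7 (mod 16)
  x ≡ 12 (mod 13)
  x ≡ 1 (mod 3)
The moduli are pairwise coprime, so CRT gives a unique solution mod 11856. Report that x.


Product of moduli M = 19 · 16 · 13 · 3 = 11856.
Merge one congruence at a time:
  Start: x ≡ 14 (mod 19).
  Combine with x ≡ 7 (mod 16); new modulus lcm = 304.
    Write x = 14 + 19·t and substitute into x ≡ 7 (mod 16): 19·t ≡ 7 − 14 = -7 (mod 16).
    Reduce coefficients mod 16: 3·t ≡ 9 (mod 16).
    The inverse of 3 mod 16 is 11 (since 3·11 = 33 = 2·16 + 1), so t ≡ 11·9 = 99 ≡ 3 (mod 16).
    Then x = 14 + 19·3 = 71, valid modulo lcm(19, 16) = 304: x ≡ 71 (mod 304).
  Combine with x ≡ 12 (mod 13); new modulus lcm = 3952.
    Write x = 71 + 304·t and substitute into x ≡ 12 (mod 13): 304·t ≡ 12 − 71 = -59 (mod 13).
    Reduce coefficients mod 13: 5·t ≡ 6 (mod 13).
    The inverse of 5 mod 13 is 8 (since 5·8 = 40 = 3·13 + 1), so t ≡ 8·6 = 48 ≡ 9 (mod 13).
    Then x = 71 + 304·9 = 2807, valid modulo lcm(304, 13) = 3952: x ≡ 2807 (mod 3952).
  Combine with x ≡ 1 (mod 3); new modulus lcm = 11856.
    Write x = 2807 + 3952·t and substitute into x ≡ 1 (mod 3): 3952·t ≡ 1 − 2807 = -2806 (mod 3).
    Reduce coefficients mod 3: 1·t ≡ 2 (mod 3).
    So t ≡ 2 (mod 3).
    Then x = 2807 + 3952·2 = 10711, valid modulo lcm(3952, 3) = 11856: x ≡ 10711 (mod 11856).
Verify against each original: 10711 mod 19 = 14, 10711 mod 16 = 7, 10711 mod 13 = 12, 10711 mod 3 = 1.

x ≡ 10711 (mod 11856).


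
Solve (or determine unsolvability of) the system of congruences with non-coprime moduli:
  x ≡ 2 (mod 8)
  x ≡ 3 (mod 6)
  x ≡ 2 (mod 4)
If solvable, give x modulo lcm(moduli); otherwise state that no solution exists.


Moduli 8, 6, 4 are not pairwise coprime, so CRT works modulo lcm(m_i) when all pairwise compatibility conditions hold.
Pairwise compatibility: gcd(m_i, m_j) must divide a_i - a_j for every pair.
Merge one congruence at a time:
  Start: x ≡ 2 (mod 8).
  Combine with x ≡ 3 (mod 6): gcd(8, 6) = 2, and 3 - 2 = 1 is NOT divisible by 2.
    ⇒ system is inconsistent (no integer solution).

No solution (the system is inconsistent).


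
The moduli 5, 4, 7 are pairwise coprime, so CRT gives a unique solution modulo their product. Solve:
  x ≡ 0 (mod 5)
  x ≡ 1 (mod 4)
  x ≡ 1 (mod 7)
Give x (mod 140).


Moduli 5, 4, 7 are pairwise coprime; by CRT there is a unique solution modulo M = 5 · 4 · 7 = 140.
Solve pairwise, accumulating the modulus:
  Start with x ≡ 0 (mod 5).
  Combine with x ≡ 1 (mod 4): since gcd(5, 4) = 1, we get a unique residue mod 20.
    Write x = 0 + 5·t and substitute into x ≡ 1 (mod 4): 5·t ≡ 1 − 0 = 1 (mod 4).
    Reduce coefficients mod 4: 1·t ≡ 1 (mod 4).
    So t ≡ 1 (mod 4).
    Then x = 0 + 5·1 = 5, valid modulo lcm(5, 4) = 20: x ≡ 5 (mod 20).
  Combine with x ≡ 1 (mod 7): since gcd(20, 7) = 1, we get a unique residue mod 140.
    Write x = 5 + 20·t and substitute into x ≡ 1 (mod 7): 20·t ≡ 1 − 5 = -4 (mod 7).
    Reduce coefficients mod 7: 6·t ≡ 3 (mod 7).
    The inverse of 6 mod 7 is 6 (since 6·6 = 36 = 5·7 + 1), so t ≡ 6·3 = 18 ≡ 4 (mod 7).
    Then x = 5 + 20·4 = 85, valid modulo lcm(20, 7) = 140: x ≡ 85 (mod 140).
Verify: 85 mod 5 = 0 ✓, 85 mod 4 = 1 ✓, 85 mod 7 = 1 ✓.

x ≡ 85 (mod 140).
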